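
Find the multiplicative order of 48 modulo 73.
36

73 is prime, so ord(48) divides φ(73) = 72.
Divisors of 72: 1, 2, 3, 4, 6, 8, 9, 12, 18, 24, 36, 72.
Repeated squaring: 48^1 ≡ 48, 48^2 ≡ 41, 48^4 ≡ 2, 48^8 ≡ 4, 48^16 ≡ 16, 48^32 ≡ 37, 48^64 ≡ 55 (mod 73).
Test 48^d mod 73 for each divisor d in increasing order:
48^1 ≡ 48
48^2 ≡ 41
48^3 = 48^2·48^1 ≡ 70
48^4 ≡ 2
48^6 = 48^4·48^2 ≡ 9
48^8 ≡ 4
48^9 = 48^8·48^1 ≡ 46
48^12 = 48^8·48^4 ≡ 8
48^18 = 48^16·48^2 ≡ 72
48^24 = 48^16·48^8 ≡ 64
48^36 = 48^32·48^4 ≡ 1  ← first divisor giving 1
The order is 36.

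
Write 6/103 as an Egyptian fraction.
1/18 + 1/371 + 1/687834

Greedy algorithm:
6/103: ceiling(103/6) = 18, use 1/18
5/1854: ceiling(1854/5) = 371, use 1/371
1/687834: ceiling(687834/1) = 687834, use 1/687834
Result: 6/103 = 1/18 + 1/371 + 1/687834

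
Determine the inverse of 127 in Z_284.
123

gcd(127, 284) = 1, so the inverse exists.
Extended Euclidean algorithm on (284, 127):
284 = 2 × 127 + 30  ⟹  30 = (1)·284 + (-2)·127
127 = 4 × 30 + 7  ⟹  7 = (-4)·284 + (9)·127
30 = 4 × 7 + 2  ⟹  2 = (17)·284 + (-38)·127
7 = 3 × 2 + 1  ⟹  1 = (-55)·284 + (123)·127
So (123)·127 ≡ 1 (mod 284), i.e. 127^(-1) ≡ 123 (mod 284).
Check: 127 × 123 = 15621 ≡ 1 (mod 284)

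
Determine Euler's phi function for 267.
176

267 = 3 × 89
φ(n) = n × ∏(1 - 1/p) for each prime p dividing n
φ(267) = 267 × (1 - 1/3) × (1 - 1/89) = 176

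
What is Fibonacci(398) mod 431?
396

Matrix identity: Q^n = [[F_(n+1), F_n], [F_n, F_(n-1)]] with Q = [[1,1],[1,0]].
n = 398 = 110001110₂. Square-and-multiply, entries mod 431:
Q^1 = [[1,1],[1,0]]
Q^3 = (Q^1)²·Q = [[3,2],[2,1]]
Q^6 = (Q^3)² = [[13,8],[8,5]]
Q^12 = (Q^6)² = [[233,144],[144,89]]
Q^24 = (Q^12)² = [[31,251],[251,211]]
Q^49 = (Q^24)²·Q = [[145,174],[174,402]]
Q^99 = (Q^49)²·Q = [[370,12],[12,358]]
Q^199 = (Q^99)²·Q = [[102,417],[417,116]]
Q^398 = (Q^199)² = [[256,396],[396,291]]
F_398 mod 431 = Q^398[0][1] = 396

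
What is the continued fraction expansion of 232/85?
[2; 1, 2, 1, 2, 3, 2]

Euclidean algorithm steps:
232 = 2 × 85 + 62
85 = 1 × 62 + 23
62 = 2 × 23 + 16
23 = 1 × 16 + 7
16 = 2 × 7 + 2
7 = 3 × 2 + 1
2 = 2 × 1 + 0
Continued fraction: [2; 1, 2, 1, 2, 3, 2]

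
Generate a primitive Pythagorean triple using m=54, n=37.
(1547, 3996, 4285)

Euclid's formula: a = m² - n², b = 2mn, c = m² + n²
m = 54, n = 37
a = 54² - 37² = 2916 - 1369 = 1547
b = 2 × 54 × 37 = 3996
c = 54² + 37² = 2916 + 1369 = 4285
Verification: 1547² + 3996² = 2393209 + 15968016 = 18361225 = 4285² ✓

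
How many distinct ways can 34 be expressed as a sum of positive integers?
12310

p(n) counts ways to write n as a sum of positive integers (order ignored).
Euler's pentagonal recurrence: p(k) = p(k-1) + p(k-2) - p(k-5) - p(k-7) + p(k-12) + p(k-15) - ... (offsets j(3j∓1)/2, signs ++--, p(0)=1, p(<0)=0).
DP table for k = 0..33: p(0)=1, p(1)=1, p(2)=2, p(3)=3, p(4)=5, p(5)=7, p(6)=11, p(7)=15, p(8)=22, p(9)=30, p(10)=42, p(11)=56, p(12)=77, p(13)=101, p(14)=135, p(15)=176, p(16)=231, p(17)=297, p(18)=385, p(19)=490, p(20)=627, p(21)=792, p(22)=1002, p(23)=1255, p(24)=1575, p(25)=1958, p(26)=2436, p(27)=3010, p(28)=3718, p(29)=4565, p(30)=5604, p(31)=6842, p(32)=8349, p(33)=10143.
Final step: p(34) = p(33) + p(32) - p(29) - p(27) + p(22) + p(19) - p(12) - p(8)
= 10143 + 8349 - 4565 - 3010 + 1002 + 490 - 77 - 22
= 12310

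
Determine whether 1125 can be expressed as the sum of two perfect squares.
6² + 33² (a=6, b=33)

Factorization: 1125 = 3^2 × 5^3
By Fermat: n is sum of two squares iff every prime p ≡ 3 (mod 4) appears to even power.
All primes ≡ 3 (mod 4) appear to even power.
Search a = 0, 1, 2, … for 1125 - a² a perfect square: first hit at a = 6: 1125 - 36 = 1089 = 33².
1125 = 6² + 33² = 36 + 1089 ✓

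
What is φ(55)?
40

55 = 5 × 11
φ(n) = n × ∏(1 - 1/p) for each prime p dividing n
φ(55) = 55 × (1 - 1/5) × (1 - 1/11) = 40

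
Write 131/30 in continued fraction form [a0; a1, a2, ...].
[4; 2, 1, 2, 1, 2]

Euclidean algorithm steps:
131 = 4 × 30 + 11
30 = 2 × 11 + 8
11 = 1 × 8 + 3
8 = 2 × 3 + 2
3 = 1 × 2 + 1
2 = 2 × 1 + 0
Continued fraction: [4; 2, 1, 2, 1, 2]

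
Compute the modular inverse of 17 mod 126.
89

gcd(17, 126) = 1, so the inverse exists.
Extended Euclidean algorithm on (126, 17):
126 = 7 × 17 + 7  ⟹  7 = (1)·126 + (-7)·17
17 = 2 × 7 + 3  ⟹  3 = (-2)·126 + (15)·17
7 = 2 × 3 + 1  ⟹  1 = (5)·126 + (-37)·17
So (-37)·17 ≡ 1 (mod 126), i.e. 17^(-1) ≡ -37 ≡ 89 (mod 126).
Check: 17 × 89 = 1513 ≡ 1 (mod 126)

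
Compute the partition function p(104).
304801365

p(n) counts ways to write n as a sum of positive integers (order ignored).
Euler's pentagonal recurrence: p(k) = p(k-1) + p(k-2) - p(k-5) - p(k-7) + p(k-12) + p(k-15) - ... (offsets j(3j∓1)/2, signs ++--, p(0)=1, p(<0)=0).
DP table for k = 0..103: p(0)=1, p(1)=1, p(2)=2, p(3)=3, p(4)=5, p(5)=7, p(6)=11, p(7)=15, p(8)=22, p(9)=30, p(10)=42, p(11)=56, p(12)=77, p(13)=101, p(14)=135, p(15)=176, p(16)=231, p(17)=297, p(18)=385, p(19)=490, p(20)=627, p(21)=792, p(22)=1002, p(23)=1255, p(24)=1575, p(25)=1958, p(26)=2436, p(27)=3010, p(28)=3718, p(29)=4565, p(30)=5604, p(31)=6842, p(32)=8349, p(33)=10143, p(34)=12310, p(35)=14883, p(36)=17977, p(37)=21637, p(38)=26015, p(39)=31185, p(40)=37338, p(41)=44583, p(42)=53174, p(43)=63261, p(44)=75175, p(45)=89134, p(46)=105558, p(47)=124754, p(48)=147273, p(49)=173525, p(50)=204226, p(51)=239943, p(52)=281589, p(53)=329931, p(54)=386155, p(55)=451276, p(56)=526823, p(57)=614154, p(58)=715220, p(59)=831820, p(60)=966467, p(61)=1121505, p(62)=1300156, p(63)=1505499, p(64)=1741630, p(65)=2012558, p(66)=2323520, p(67)=2679689, p(68)=3087735, p(69)=3554345, p(70)=4087968, p(71)=4697205, p(72)=5392783, p(73)=6185689, p(74)=7089500, p(75)=8118264, p(76)=9289091, p(77)=10619863, p(78)=12132164, p(79)=13848650, p(80)=15796476, p(81)=18004327, p(82)=20506255, p(83)=23338469, p(84)=26543660, p(85)=30167357, p(86)=34262962, p(87)=38887673, p(88)=44108109, p(89)=49995925, p(90)=56634173, p(91)=64112359, p(92)=72533807, p(93)=82010177, p(94)=92669720, p(95)=104651419, p(96)=118114304, p(97)=133230930, p(98)=150198136, p(99)=169229875, p(100)=190569292, p(101)=214481126, p(102)=241265379, p(103)=271248950.
Final step: p(104) = p(103) + p(102) - p(99) - p(97) + p(92) + p(89) - p(82) - p(78) + p(69) + p(64) - p(53) - p(47) + p(34) + p(27) - p(12) - p(4)
= 271248950 + 241265379 - 169229875 - 133230930 + 72533807 + 49995925 - 20506255 - 12132164 + 3554345 + 1741630 - 329931 - 124754 + 12310 + 3010 - 77 - 5
= 304801365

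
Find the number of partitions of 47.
124754

p(n) counts ways to write n as a sum of positive integers (order ignored).
Euler's pentagonal recurrence: p(k) = p(k-1) + p(k-2) - p(k-5) - p(k-7) + p(k-12) + p(k-15) - ... (offsets j(3j∓1)/2, signs ++--, p(0)=1, p(<0)=0).
DP table for k = 0..46: p(0)=1, p(1)=1, p(2)=2, p(3)=3, p(4)=5, p(5)=7, p(6)=11, p(7)=15, p(8)=22, p(9)=30, p(10)=42, p(11)=56, p(12)=77, p(13)=101, p(14)=135, p(15)=176, p(16)=231, p(17)=297, p(18)=385, p(19)=490, p(20)=627, p(21)=792, p(22)=1002, p(23)=1255, p(24)=1575, p(25)=1958, p(26)=2436, p(27)=3010, p(28)=3718, p(29)=4565, p(30)=5604, p(31)=6842, p(32)=8349, p(33)=10143, p(34)=12310, p(35)=14883, p(36)=17977, p(37)=21637, p(38)=26015, p(39)=31185, p(40)=37338, p(41)=44583, p(42)=53174, p(43)=63261, p(44)=75175, p(45)=89134, p(46)=105558.
Final step: p(47) = p(46) + p(45) - p(42) - p(40) + p(35) + p(32) - p(25) - p(21) + p(12) + p(7)
= 105558 + 89134 - 53174 - 37338 + 14883 + 8349 - 1958 - 792 + 77 + 15
= 124754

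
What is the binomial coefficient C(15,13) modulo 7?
0

Using Lucas' theorem:
Write n=15 and k=13 in base 7:
n in base 7: [2, 1]
k in base 7: [1, 6]
C(15,13) mod 7 = ∏ C(n_i, k_i) mod 7
Digit binomials (mod 7): C(2,1) = 2; C(1,6) = 0 (k_i > n_i)
Product: 2 × 0 = 0 ≡ 0 (mod 7)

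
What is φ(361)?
342

361 = 19^2
φ(n) = n × ∏(1 - 1/p) for each prime p dividing n
φ(361) = 361 × (1 - 1/19) = 342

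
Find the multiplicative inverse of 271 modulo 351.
136

gcd(271, 351) = 1, so the inverse exists.
Extended Euclidean algorithm on (351, 271):
351 = 1 × 271 + 80  ⟹  80 = (1)·351 + (-1)·271
271 = 3 × 80 + 31  ⟹  31 = (-3)·351 + (4)·271
80 = 2 × 31 + 18  ⟹  18 = (7)·351 + (-9)·271
31 = 1 × 18 + 13  ⟹  13 = (-10)·351 + (13)·271
18 = 1 × 13 + 5  ⟹  5 = (17)·351 + (-22)·271
13 = 2 × 5 + 3  ⟹  3 = (-44)·351 + (57)·271
5 = 1 × 3 + 2  ⟹  2 = (61)·351 + (-79)·271
3 = 1 × 2 + 1  ⟹  1 = (-105)·351 + (136)·271
So (136)·271 ≡ 1 (mod 351), i.e. 271^(-1) ≡ 136 (mod 351).
Check: 271 × 136 = 36856 ≡ 1 (mod 351)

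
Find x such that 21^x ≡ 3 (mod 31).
29

Baby-step giant-step with step n = ⌈√31⌉ = 6.
Baby steps 21^j mod 31 (j:value) for j=0..5: 0:1, 1:21, 2:7, 3:23, 4:18, 5:6.
Giant-step multiplier: 21^(-6) ≡ 21^(30-6) = 21^24 ≡ 16 (mod 31).
Giant steps γ_i = 3·16^i mod 31: γ_0=3, γ_1=17, γ_2=24, γ_3=12, γ_4=6 (in table at j=5).
x = i·n + j = 4·6 + 5 = 29.
Check: 21^29 ≡ 3 (mod 31).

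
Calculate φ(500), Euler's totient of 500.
200

500 = 2^2 × 5^3
φ(n) = n × ∏(1 - 1/p) for each prime p dividing n
φ(500) = 500 × (1 - 1/2) × (1 - 1/5) = 200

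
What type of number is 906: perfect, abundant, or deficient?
abundant

Proper divisors of 906: sum = 1 + 2 + 3 + 6 + 151 + 302 + 453 = 918
Since 918 > 906, 906 is abundant.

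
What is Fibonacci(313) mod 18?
1

Matrix identity: Q^n = [[F_(n+1), F_n], [F_n, F_(n-1)]] with Q = [[1,1],[1,0]].
n = 313 = 100111001₂. Square-and-multiply, entries mod 18:
Q^1 = [[1,1],[1,0]]
Q^2 = (Q^1)² = [[2,1],[1,1]]
Q^4 = (Q^2)² = [[5,3],[3,2]]
Q^9 = (Q^4)²·Q = [[1,16],[16,3]]
Q^19 = (Q^9)²·Q = [[15,5],[5,10]]
Q^39 = (Q^19)²·Q = [[15,16],[16,17]]
Q^78 = (Q^39)² = [[13,8],[8,5]]
Q^156 = (Q^78)² = [[17,0],[0,17]]
Q^313 = (Q^156)²·Q = [[1,1],[1,0]]
F_313 mod 18 = Q^313[0][1] = 1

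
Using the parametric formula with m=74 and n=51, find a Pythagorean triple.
(2875, 7548, 8077)

Euclid's formula: a = m² - n², b = 2mn, c = m² + n²
m = 74, n = 51
a = 74² - 51² = 5476 - 2601 = 2875
b = 2 × 74 × 51 = 7548
c = 74² + 51² = 5476 + 2601 = 8077
Verification: 2875² + 7548² = 8265625 + 56972304 = 65237929 = 8077² ✓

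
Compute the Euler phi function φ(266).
108

266 = 2 × 7 × 19
φ(n) = n × ∏(1 - 1/p) for each prime p dividing n
φ(266) = 266 × (1 - 1/2) × (1 - 1/7) × (1 - 1/19) = 108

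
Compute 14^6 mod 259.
147

Repeated squaring. Binary of 6 = 110.
14^1 ≡ 14 (mod 259); 14^2 ≡ 196 (mod 259); 14^4 ≡ 84 (mod 259)
14^6 = 14^2 × 14^4 ≡ 147 (mod 259)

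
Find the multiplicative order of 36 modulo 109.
54

109 is prime, so ord(36) divides φ(109) = 108.
Divisors of 108: 1, 2, 3, 4, 6, 9, 12, 18, 27, 36, 54, 108.
Repeated squaring: 36^1 ≡ 36, 36^2 ≡ 97, 36^4 ≡ 35, 36^8 ≡ 26, 36^16 ≡ 22, 36^32 ≡ 48, 36^64 ≡ 15 (mod 109).
Test 36^d mod 109 for each divisor d in increasing order:
36^1 ≡ 36
36^2 ≡ 97
36^3 = 36^2·36^1 ≡ 4
36^4 ≡ 35
36^6 = 36^4·36^2 ≡ 16
36^9 = 36^8·36^1 ≡ 64
36^12 = 36^8·36^4 ≡ 38
36^18 = 36^16·36^2 ≡ 63
36^27 = 36^16·36^8·36^2·36^1 ≡ 108
36^36 = 36^32·36^4 ≡ 45
36^54 = 36^32·36^16·36^4·36^2 ≡ 1  ← first divisor giving 1
The order is 54.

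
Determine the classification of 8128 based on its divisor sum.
perfect

Proper divisors of 8128: sum = 1 + 2 + 4 + 8 + 16 + 32 + 64 + 127 + 254 + 508 + 1016 + 2032 + 4064 = 8128
Since 8128 = 8128, 8128 is perfect.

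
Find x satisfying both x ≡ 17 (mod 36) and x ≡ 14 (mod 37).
125

Using Chinese Remainder Theorem:
M = 36 × 37 = 1332
M1 = 37, M2 = 36
y1 = 37^(-1) mod 36 = 1
y2 = 36^(-1) mod 37 = 36
x = (17×37×1 + 14×36×36) mod 1332 = 125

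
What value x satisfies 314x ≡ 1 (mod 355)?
329

gcd(314, 355) = 1, so the inverse exists.
Extended Euclidean algorithm on (355, 314):
355 = 1 × 314 + 41  ⟹  41 = (1)·355 + (-1)·314
314 = 7 × 41 + 27  ⟹  27 = (-7)·355 + (8)·314
41 = 1 × 27 + 14  ⟹  14 = (8)·355 + (-9)·314
27 = 1 × 14 + 13  ⟹  13 = (-15)·355 + (17)·314
14 = 1 × 13 + 1  ⟹  1 = (23)·355 + (-26)·314
So (-26)·314 ≡ 1 (mod 355), i.e. 314^(-1) ≡ -26 ≡ 329 (mod 355).
Check: 314 × 329 = 103306 ≡ 1 (mod 355)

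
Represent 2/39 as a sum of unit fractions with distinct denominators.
1/20 + 1/780

Greedy algorithm:
2/39: ceiling(39/2) = 20, use 1/20
1/780: ceiling(780/1) = 780, use 1/780
Result: 2/39 = 1/20 + 1/780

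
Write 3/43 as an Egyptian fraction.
1/15 + 1/323 + 1/208335

Greedy algorithm:
3/43: ceiling(43/3) = 15, use 1/15
2/645: ceiling(645/2) = 323, use 1/323
1/208335: ceiling(208335/1) = 208335, use 1/208335
Result: 3/43 = 1/15 + 1/323 + 1/208335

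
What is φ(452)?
224

452 = 2^2 × 113
φ(n) = n × ∏(1 - 1/p) for each prime p dividing n
φ(452) = 452 × (1 - 1/2) × (1 - 1/113) = 224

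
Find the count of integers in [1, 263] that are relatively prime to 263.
262

263 = 263
φ(n) = n × ∏(1 - 1/p) for each prime p dividing n
φ(263) = 263 × (1 - 1/263) = 262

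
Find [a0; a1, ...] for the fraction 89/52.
[1; 1, 2, 2, 7]

Euclidean algorithm steps:
89 = 1 × 52 + 37
52 = 1 × 37 + 15
37 = 2 × 15 + 7
15 = 2 × 7 + 1
7 = 7 × 1 + 0
Continued fraction: [1; 1, 2, 2, 7]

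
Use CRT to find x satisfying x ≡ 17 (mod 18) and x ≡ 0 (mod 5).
35

Using Chinese Remainder Theorem:
M = 18 × 5 = 90
M1 = 5, M2 = 18
y1 = 5^(-1) mod 18 = 11
y2 = 18^(-1) mod 5 = 2
x = (17×5×11 + 0×18×2) mod 90 = 35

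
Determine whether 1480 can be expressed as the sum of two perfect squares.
6² + 38² (a=6, b=38)

Factorization: 1480 = 2^3 × 5 × 37
By Fermat: n is sum of two squares iff every prime p ≡ 3 (mod 4) appears to even power.
All primes ≡ 3 (mod 4) appear to even power.
Search a = 0, 1, 2, … for 1480 - a² a perfect square: first hit at a = 6: 1480 - 36 = 1444 = 38².
1480 = 6² + 38² = 36 + 1444 ✓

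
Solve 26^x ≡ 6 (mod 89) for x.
23

Baby-step giant-step with step n = ⌈√89⌉ = 10.
Baby steps 26^j mod 89 (j:value) for j=0..9: 0:1, 1:26, 2:53, 3:43, 4:50, 5:54, 6:69, 7:14, 8:8, 9:30.
Giant-step multiplier: 26^(-10) ≡ 26^(88-10) = 26^78 ≡ 72 (mod 89).
Giant steps γ_i = 6·72^i mod 89: γ_0=6, γ_1=76, γ_2=43 (in table at j=3).
x = i·n + j = 2·10 + 3 = 23.
Check: 26^23 ≡ 6 (mod 89).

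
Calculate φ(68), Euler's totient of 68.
32

68 = 2^2 × 17
φ(n) = n × ∏(1 - 1/p) for each prime p dividing n
φ(68) = 68 × (1 - 1/2) × (1 - 1/17) = 32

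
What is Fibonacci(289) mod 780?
229

Matrix identity: Q^n = [[F_(n+1), F_n], [F_n, F_(n-1)]] with Q = [[1,1],[1,0]].
n = 289 = 100100001₂. Square-and-multiply, entries mod 780:
Q^1 = [[1,1],[1,0]]
Q^2 = (Q^1)² = [[2,1],[1,1]]
Q^4 = (Q^2)² = [[5,3],[3,2]]
Q^9 = (Q^4)²·Q = [[55,34],[34,21]]
Q^18 = (Q^9)² = [[281,244],[244,37]]
Q^36 = (Q^18)² = [[437,372],[372,65]]
Q^72 = (Q^36)² = [[193,324],[324,649]]
Q^144 = (Q^72)² = [[265,588],[588,457]]
Q^289 = (Q^144)²·Q = [[445,229],[229,216]]
F_289 mod 780 = Q^289[0][1] = 229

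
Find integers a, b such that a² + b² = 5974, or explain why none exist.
Not possible

Factorization: 5974 = 2 × 29 × 103
By Fermat: n is sum of two squares iff every prime p ≡ 3 (mod 4) appears to even power.
Prime(s) ≡ 3 (mod 4) with odd exponent: [(103, 1)]
Therefore 5974 cannot be expressed as a² + b².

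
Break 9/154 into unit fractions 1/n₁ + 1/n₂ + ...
1/18 + 1/347 + 1/240471

Greedy algorithm:
9/154: ceiling(154/9) = 18, use 1/18
2/693: ceiling(693/2) = 347, use 1/347
1/240471: ceiling(240471/1) = 240471, use 1/240471
Result: 9/154 = 1/18 + 1/347 + 1/240471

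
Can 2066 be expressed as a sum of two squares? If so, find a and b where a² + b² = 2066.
29² + 35² (a=29, b=35)

Factorization: 2066 = 2 × 1033
By Fermat: n is sum of two squares iff every prime p ≡ 3 (mod 4) appears to even power.
All primes ≡ 3 (mod 4) appear to even power.
Search a = 0, 1, 2, … for 2066 - a² a perfect square: first hit at a = 29: 2066 - 841 = 1225 = 35².
2066 = 29² + 35² = 841 + 1225 ✓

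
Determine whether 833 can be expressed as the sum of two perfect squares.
7² + 28² (a=7, b=28)

Factorization: 833 = 7^2 × 17
By Fermat: n is sum of two squares iff every prime p ≡ 3 (mod 4) appears to even power.
All primes ≡ 3 (mod 4) appear to even power.
Search a = 0, 1, 2, … for 833 - a² a perfect square: first hit at a = 7: 833 - 49 = 784 = 28².
833 = 7² + 28² = 49 + 784 ✓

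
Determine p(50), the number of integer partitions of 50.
204226

p(n) counts ways to write n as a sum of positive integers (order ignored).
Euler's pentagonal recurrence: p(k) = p(k-1) + p(k-2) - p(k-5) - p(k-7) + p(k-12) + p(k-15) - ... (offsets j(3j∓1)/2, signs ++--, p(0)=1, p(<0)=0).
DP table for k = 0..49: p(0)=1, p(1)=1, p(2)=2, p(3)=3, p(4)=5, p(5)=7, p(6)=11, p(7)=15, p(8)=22, p(9)=30, p(10)=42, p(11)=56, p(12)=77, p(13)=101, p(14)=135, p(15)=176, p(16)=231, p(17)=297, p(18)=385, p(19)=490, p(20)=627, p(21)=792, p(22)=1002, p(23)=1255, p(24)=1575, p(25)=1958, p(26)=2436, p(27)=3010, p(28)=3718, p(29)=4565, p(30)=5604, p(31)=6842, p(32)=8349, p(33)=10143, p(34)=12310, p(35)=14883, p(36)=17977, p(37)=21637, p(38)=26015, p(39)=31185, p(40)=37338, p(41)=44583, p(42)=53174, p(43)=63261, p(44)=75175, p(45)=89134, p(46)=105558, p(47)=124754, p(48)=147273, p(49)=173525.
Final step: p(50) = p(49) + p(48) - p(45) - p(43) + p(38) + p(35) - p(28) - p(24) + p(15) + p(10)
= 173525 + 147273 - 89134 - 63261 + 26015 + 14883 - 3718 - 1575 + 176 + 42
= 204226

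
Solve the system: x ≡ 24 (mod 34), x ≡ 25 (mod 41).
1214

Using Chinese Remainder Theorem:
M = 34 × 41 = 1394
M1 = 41, M2 = 34
y1 = 41^(-1) mod 34 = 5
y2 = 34^(-1) mod 41 = 35
x = (24×41×5 + 25×34×35) mod 1394 = 1214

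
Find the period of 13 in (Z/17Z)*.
4

17 is prime, so ord(13) divides φ(17) = 16.
Divisors of 16: 1, 2, 4, 8, 16.
Repeated squaring: 13^1 ≡ 13, 13^2 ≡ 16, 13^4 ≡ 1, 13^8 ≡ 1, 13^16 ≡ 1 (mod 17).
Test 13^d mod 17 for each divisor d in increasing order:
13^1 ≡ 13
13^2 ≡ 16
13^4 ≡ 1  ← first divisor giving 1
The order is 4.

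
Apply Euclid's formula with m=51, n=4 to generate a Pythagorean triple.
(2585, 408, 2617)

Euclid's formula: a = m² - n², b = 2mn, c = m² + n²
m = 51, n = 4
a = 51² - 4² = 2601 - 16 = 2585
b = 2 × 51 × 4 = 408
c = 51² + 4² = 2601 + 16 = 2617
Verification: 2585² + 408² = 6682225 + 166464 = 6848689 = 2617² ✓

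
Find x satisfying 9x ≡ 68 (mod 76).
x ≡ 16 (mod 76)

gcd(9, 76) = 1, which divides 68, so solutions exist.
Find 9^(-1) mod 76 by the extended Euclidean algorithm:
76 = 8 × 9 + 4  ⟹  4 = (1)·76 + (-8)·9
9 = 2 × 4 + 1  ⟹  1 = (-2)·76 + (17)·9
So (17)·9 ≡ 1 (mod 76), i.e. 9^(-1) ≡ 17 (mod 76).
x ≡ 17 × 68 = 1156 ≡ 16 (mod 76).
Check: 9 × 16 = 144 ≡ 68 (mod 76).
Unique solution: x ≡ 16 (mod 76)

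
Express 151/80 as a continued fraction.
[1; 1, 7, 1, 8]

Euclidean algorithm steps:
151 = 1 × 80 + 71
80 = 1 × 71 + 9
71 = 7 × 9 + 8
9 = 1 × 8 + 1
8 = 8 × 1 + 0
Continued fraction: [1; 1, 7, 1, 8]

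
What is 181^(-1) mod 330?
31

gcd(181, 330) = 1, so the inverse exists.
Extended Euclidean algorithm on (330, 181):
330 = 1 × 181 + 149  ⟹  149 = (1)·330 + (-1)·181
181 = 1 × 149 + 32  ⟹  32 = (-1)·330 + (2)·181
149 = 4 × 32 + 21  ⟹  21 = (5)·330 + (-9)·181
32 = 1 × 21 + 11  ⟹  11 = (-6)·330 + (11)·181
21 = 1 × 11 + 10  ⟹  10 = (11)·330 + (-20)·181
11 = 1 × 10 + 1  ⟹  1 = (-17)·330 + (31)·181
So (31)·181 ≡ 1 (mod 330), i.e. 181^(-1) ≡ 31 (mod 330).
Check: 181 × 31 = 5611 ≡ 1 (mod 330)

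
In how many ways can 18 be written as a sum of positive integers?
385

p(n) counts ways to write n as a sum of positive integers (order ignored).
Euler's pentagonal recurrence: p(k) = p(k-1) + p(k-2) - p(k-5) - p(k-7) + p(k-12) + p(k-15) - ... (offsets j(3j∓1)/2, signs ++--, p(0)=1, p(<0)=0).
DP table for k = 0..17: p(0)=1, p(1)=1, p(2)=2, p(3)=3, p(4)=5, p(5)=7, p(6)=11, p(7)=15, p(8)=22, p(9)=30, p(10)=42, p(11)=56, p(12)=77, p(13)=101, p(14)=135, p(15)=176, p(16)=231, p(17)=297.
Final step: p(18) = p(17) + p(16) - p(13) - p(11) + p(6) + p(3)
= 297 + 231 - 101 - 56 + 11 + 3
= 385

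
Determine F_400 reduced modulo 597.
3

Matrix identity: Q^n = [[F_(n+1), F_n], [F_n, F_(n-1)]] with Q = [[1,1],[1,0]].
n = 400 = 110010000₂. Square-and-multiply, entries mod 597:
Q^1 = [[1,1],[1,0]]
Q^3 = (Q^1)²·Q = [[3,2],[2,1]]
Q^6 = (Q^3)² = [[13,8],[8,5]]
Q^12 = (Q^6)² = [[233,144],[144,89]]
Q^25 = (Q^12)²·Q = [[202,400],[400,399]]
Q^50 = (Q^25)² = [[212,406],[406,403]]
Q^100 = (Q^50)² = [[233,144],[144,89]]
Q^200 = (Q^100)² = [[400,399],[399,1]]
Q^400 = (Q^200)² = [[403,3],[3,400]]
F_400 mod 597 = Q^400[0][1] = 3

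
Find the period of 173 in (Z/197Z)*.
98

197 is prime, so ord(173) divides φ(197) = 196.
Divisors of 196: 1, 2, 4, 7, 14, 28, 49, 98, 196.
Repeated squaring: 173^1 ≡ 173, 173^2 ≡ 182, 173^4 ≡ 28, 173^8 ≡ 193, 173^16 ≡ 16, 173^32 ≡ 59, 173^64 ≡ 132, 173^128 ≡ 88 (mod 197).
Test 173^d mod 197 for each divisor d in increasing order:
173^1 ≡ 173
173^2 ≡ 182
173^4 ≡ 28
173^7 = 173^4·173^2·173^1 ≡ 33
173^14 = 173^8·173^4·173^2 ≡ 104
173^28 = 173^16·173^8·173^4 ≡ 178
173^49 = 173^32·173^16·173^1 ≡ 196
173^98 = 173^64·173^32·173^2 ≡ 1  ← first divisor giving 1
The order is 98.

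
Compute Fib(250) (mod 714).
475

Matrix identity: Q^n = [[F_(n+1), F_n], [F_n, F_(n-1)]] with Q = [[1,1],[1,0]].
n = 250 = 11111010₂. Square-and-multiply, entries mod 714:
Q^1 = [[1,1],[1,0]]
Q^3 = (Q^1)²·Q = [[3,2],[2,1]]
Q^7 = (Q^3)²·Q = [[21,13],[13,8]]
Q^15 = (Q^7)²·Q = [[273,610],[610,377]]
Q^31 = (Q^15)²·Q = [[609,379],[379,230]]
Q^62 = (Q^31)² = [[442,251],[251,191]]
Q^125 = (Q^62)²·Q = [[272,611],[611,375]]
Q^250 = (Q^125)² = [[341,475],[475,580]]
F_250 mod 714 = Q^250[0][1] = 475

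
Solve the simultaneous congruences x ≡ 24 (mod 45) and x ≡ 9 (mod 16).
249

Using Chinese Remainder Theorem:
M = 45 × 16 = 720
M1 = 16, M2 = 45
y1 = 16^(-1) mod 45 = 31
y2 = 45^(-1) mod 16 = 5
x = (24×16×31 + 9×45×5) mod 720 = 249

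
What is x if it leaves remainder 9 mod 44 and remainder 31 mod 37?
845

Using Chinese Remainder Theorem:
M = 44 × 37 = 1628
M1 = 37, M2 = 44
y1 = 37^(-1) mod 44 = 25
y2 = 44^(-1) mod 37 = 16
x = (9×37×25 + 31×44×16) mod 1628 = 845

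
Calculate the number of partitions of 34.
12310

p(n) counts ways to write n as a sum of positive integers (order ignored).
Euler's pentagonal recurrence: p(k) = p(k-1) + p(k-2) - p(k-5) - p(k-7) + p(k-12) + p(k-15) - ... (offsets j(3j∓1)/2, signs ++--, p(0)=1, p(<0)=0).
DP table for k = 0..33: p(0)=1, p(1)=1, p(2)=2, p(3)=3, p(4)=5, p(5)=7, p(6)=11, p(7)=15, p(8)=22, p(9)=30, p(10)=42, p(11)=56, p(12)=77, p(13)=101, p(14)=135, p(15)=176, p(16)=231, p(17)=297, p(18)=385, p(19)=490, p(20)=627, p(21)=792, p(22)=1002, p(23)=1255, p(24)=1575, p(25)=1958, p(26)=2436, p(27)=3010, p(28)=3718, p(29)=4565, p(30)=5604, p(31)=6842, p(32)=8349, p(33)=10143.
Final step: p(34) = p(33) + p(32) - p(29) - p(27) + p(22) + p(19) - p(12) - p(8)
= 10143 + 8349 - 4565 - 3010 + 1002 + 490 - 77 - 22
= 12310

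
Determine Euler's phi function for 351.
216

351 = 3^3 × 13
φ(n) = n × ∏(1 - 1/p) for each prime p dividing n
φ(351) = 351 × (1 - 1/3) × (1 - 1/13) = 216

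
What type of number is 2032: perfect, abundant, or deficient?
deficient

Proper divisors of 2032: sum = 1 + 2 + 4 + 8 + 16 + 127 + 254 + 508 + 1016 = 1936
Since 1936 < 2032, 2032 is deficient.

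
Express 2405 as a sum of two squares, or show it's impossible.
2² + 49² (a=2, b=49)

Factorization: 2405 = 5 × 13 × 37
By Fermat: n is sum of two squares iff every prime p ≡ 3 (mod 4) appears to even power.
All primes ≡ 3 (mod 4) appear to even power.
Search a = 0, 1, 2, … for 2405 - a² a perfect square: first hit at a = 2: 2405 - 4 = 2401 = 49².
2405 = 2² + 49² = 4 + 2401 ✓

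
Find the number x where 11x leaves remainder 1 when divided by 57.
26

gcd(11, 57) = 1, so the inverse exists.
Extended Euclidean algorithm on (57, 11):
57 = 5 × 11 + 2  ⟹  2 = (1)·57 + (-5)·11
11 = 5 × 2 + 1  ⟹  1 = (-5)·57 + (26)·11
So (26)·11 ≡ 1 (mod 57), i.e. 11^(-1) ≡ 26 (mod 57).
Check: 11 × 26 = 286 ≡ 1 (mod 57)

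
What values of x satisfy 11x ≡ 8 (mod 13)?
x ≡ 9 (mod 13)

gcd(11, 13) = 1, which divides 8, so solutions exist.
Find 11^(-1) mod 13 by the extended Euclidean algorithm:
13 = 1 × 11 + 2  ⟹  2 = (1)·13 + (-1)·11
11 = 5 × 2 + 1  ⟹  1 = (-5)·13 + (6)·11
So (6)·11 ≡ 1 (mod 13), i.e. 11^(-1) ≡ 6 (mod 13).
x ≡ 6 × 8 = 48 ≡ 9 (mod 13).
Check: 11 × 9 = 99 ≡ 8 (mod 13).
Unique solution: x ≡ 9 (mod 13)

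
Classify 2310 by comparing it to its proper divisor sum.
abundant

Proper divisors of 2310: sum = 1 + 2 + 3 + 5 + 6 + 7 + 10 + 11 + ... + 385 + 462 + 770 + 1155 (31 divisors) = 4602
Since 4602 > 2310, 2310 is abundant.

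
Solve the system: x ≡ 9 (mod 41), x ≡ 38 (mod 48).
1526

Using Chinese Remainder Theorem:
M = 41 × 48 = 1968
M1 = 48, M2 = 41
y1 = 48^(-1) mod 41 = 6
y2 = 41^(-1) mod 48 = 41
x = (9×48×6 + 38×41×41) mod 1968 = 1526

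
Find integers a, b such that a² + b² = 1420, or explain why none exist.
Not possible

Factorization: 1420 = 2^2 × 5 × 71
By Fermat: n is sum of two squares iff every prime p ≡ 3 (mod 4) appears to even power.
Prime(s) ≡ 3 (mod 4) with odd exponent: [(71, 1)]
Therefore 1420 cannot be expressed as a² + b².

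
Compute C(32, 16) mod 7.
1

Using Lucas' theorem:
Write n=32 and k=16 in base 7:
n in base 7: [4, 4]
k in base 7: [2, 2]
C(32,16) mod 7 = ∏ C(n_i, k_i) mod 7
Digit binomials (mod 7): C(4,2) = 6; C(4,2) = 6
Product: 6 × 6 = 36 ≡ 1 (mod 7)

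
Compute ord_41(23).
10

41 is prime, so ord(23) divides φ(41) = 40.
Divisors of 40: 1, 2, 4, 5, 8, 10, 20, 40.
Repeated squaring: 23^1 ≡ 23, 23^2 ≡ 37, 23^4 ≡ 16, 23^8 ≡ 10, 23^16 ≡ 18, 23^32 ≡ 37 (mod 41).
Test 23^d mod 41 for each divisor d in increasing order:
23^1 ≡ 23
23^2 ≡ 37
23^4 ≡ 16
23^5 = 23^4·23^1 ≡ 40
23^8 ≡ 10
23^10 = 23^8·23^2 ≡ 1  ← first divisor giving 1
The order is 10.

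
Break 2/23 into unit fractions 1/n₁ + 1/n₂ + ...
1/12 + 1/276

Greedy algorithm:
2/23: ceiling(23/2) = 12, use 1/12
1/276: ceiling(276/1) = 276, use 1/276
Result: 2/23 = 1/12 + 1/276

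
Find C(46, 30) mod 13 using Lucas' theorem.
1

Using Lucas' theorem:
Write n=46 and k=30 in base 13:
n in base 13: [3, 7]
k in base 13: [2, 4]
C(46,30) mod 13 = ∏ C(n_i, k_i) mod 13
Digit binomials (mod 13): C(3,2) = 3; C(7,4) = 35 ≡ 9
Product: 3 × 9 = 27 ≡ 1 (mod 13)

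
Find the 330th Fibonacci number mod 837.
775

Matrix identity: Q^n = [[F_(n+1), F_n], [F_n, F_(n-1)]] with Q = [[1,1],[1,0]].
n = 330 = 101001010₂. Square-and-multiply, entries mod 837:
Q^1 = [[1,1],[1,0]]
Q^2 = (Q^1)² = [[2,1],[1,1]]
Q^5 = (Q^2)²·Q = [[8,5],[5,3]]
Q^10 = (Q^5)² = [[89,55],[55,34]]
Q^20 = (Q^10)² = [[65,69],[69,833]]
Q^41 = (Q^20)²·Q = [[640,616],[616,24]]
Q^82 = (Q^41)² = [[602,568],[568,34]]
Q^165 = (Q^82)²·Q = [[26,362],[362,501]]
Q^330 = (Q^165)² = [[311,775],[775,373]]
F_330 mod 837 = Q^330[0][1] = 775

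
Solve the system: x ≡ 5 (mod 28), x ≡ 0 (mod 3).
33

Using Chinese Remainder Theorem:
M = 28 × 3 = 84
M1 = 3, M2 = 28
y1 = 3^(-1) mod 28 = 19
y2 = 28^(-1) mod 3 = 1
x = (5×3×19 + 0×28×1) mod 84 = 33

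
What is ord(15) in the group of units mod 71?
35

71 is prime, so ord(15) divides φ(71) = 70.
Divisors of 70: 1, 2, 5, 7, 10, 14, 35, 70.
Repeated squaring: 15^1 ≡ 15, 15^2 ≡ 12, 15^4 ≡ 2, 15^8 ≡ 4, 15^16 ≡ 16, 15^32 ≡ 43, 15^64 ≡ 3 (mod 71).
Test 15^d mod 71 for each divisor d in increasing order:
15^1 ≡ 15
15^2 ≡ 12
15^5 = 15^4·15^1 ≡ 30
15^7 = 15^4·15^2·15^1 ≡ 5
15^10 = 15^8·15^2 ≡ 48
15^14 = 15^8·15^4·15^2 ≡ 25
15^35 = 15^32·15^2·15^1 ≡ 1  ← first divisor giving 1
The order is 35.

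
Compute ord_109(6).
108

109 is prime, so ord(6) divides φ(109) = 108.
Divisors of 108: 1, 2, 3, 4, 6, 9, 12, 18, 27, 36, 54, 108.
Repeated squaring: 6^1 ≡ 6, 6^2 ≡ 36, 6^4 ≡ 97, 6^8 ≡ 35, 6^16 ≡ 26, 6^32 ≡ 22, 6^64 ≡ 48 (mod 109).
Test 6^d mod 109 for each divisor d in increasing order:
6^1 ≡ 6
6^2 ≡ 36
6^3 = 6^2·6^1 ≡ 107
6^4 ≡ 97
6^6 = 6^4·6^2 ≡ 4
6^9 = 6^8·6^1 ≡ 101
6^12 = 6^8·6^4 ≡ 16
6^18 = 6^16·6^2 ≡ 64
6^27 = 6^16·6^8·6^2·6^1 ≡ 33
6^36 = 6^32·6^4 ≡ 63
6^54 = 6^32·6^16·6^4·6^2 ≡ 108
6^108 = 6^64·6^32·6^8·6^4 ≡ 1  ← first divisor giving 1
The order is 108.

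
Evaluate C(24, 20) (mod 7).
0

Using Lucas' theorem:
Write n=24 and k=20 in base 7:
n in base 7: [3, 3]
k in base 7: [2, 6]
C(24,20) mod 7 = ∏ C(n_i, k_i) mod 7
Digit binomials (mod 7): C(3,2) = 3; C(3,6) = 0 (k_i > n_i)
Product: 3 × 0 = 0 ≡ 0 (mod 7)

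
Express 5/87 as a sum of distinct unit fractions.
1/18 + 1/522

Greedy algorithm:
5/87: ceiling(87/5) = 18, use 1/18
1/522: ceiling(522/1) = 522, use 1/522
Result: 5/87 = 1/18 + 1/522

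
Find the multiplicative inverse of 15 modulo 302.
141

gcd(15, 302) = 1, so the inverse exists.
Extended Euclidean algorithm on (302, 15):
302 = 20 × 15 + 2  ⟹  2 = (1)·302 + (-20)·15
15 = 7 × 2 + 1  ⟹  1 = (-7)·302 + (141)·15
So (141)·15 ≡ 1 (mod 302), i.e. 15^(-1) ≡ 141 (mod 302).
Check: 15 × 141 = 2115 ≡ 1 (mod 302)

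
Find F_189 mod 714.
170

Matrix identity: Q^n = [[F_(n+1), F_n], [F_n, F_(n-1)]] with Q = [[1,1],[1,0]].
n = 189 = 10111101₂. Square-and-multiply, entries mod 714:
Q^1 = [[1,1],[1,0]]
Q^2 = (Q^1)² = [[2,1],[1,1]]
Q^5 = (Q^2)²·Q = [[8,5],[5,3]]
Q^11 = (Q^5)²·Q = [[144,89],[89,55]]
Q^23 = (Q^11)²·Q = [[672,97],[97,575]]
Q^47 = (Q^23)²·Q = [[42,463],[463,293]]
Q^94 = (Q^47)² = [[505,167],[167,338]]
Q^189 = (Q^94)²·Q = [[293,170],[170,123]]
F_189 mod 714 = Q^189[0][1] = 170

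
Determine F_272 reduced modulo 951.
9

Matrix identity: Q^n = [[F_(n+1), F_n], [F_n, F_(n-1)]] with Q = [[1,1],[1,0]].
n = 272 = 100010000₂. Square-and-multiply, entries mod 951:
Q^1 = [[1,1],[1,0]]
Q^2 = (Q^1)² = [[2,1],[1,1]]
Q^4 = (Q^2)² = [[5,3],[3,2]]
Q^8 = (Q^4)² = [[34,21],[21,13]]
Q^17 = (Q^8)²·Q = [[682,646],[646,36]]
Q^34 = (Q^17)² = [[863,691],[691,172]]
Q^68 = (Q^34)² = [[215,33],[33,182]]
Q^136 = (Q^68)² = [[715,738],[738,928]]
Q^272 = (Q^136)² = [[259,9],[9,250]]
F_272 mod 951 = Q^272[0][1] = 9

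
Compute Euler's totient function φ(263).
262

263 = 263
φ(n) = n × ∏(1 - 1/p) for each prime p dividing n
φ(263) = 263 × (1 - 1/263) = 262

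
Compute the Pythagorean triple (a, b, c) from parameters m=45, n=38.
(581, 3420, 3469)

Euclid's formula: a = m² - n², b = 2mn, c = m² + n²
m = 45, n = 38
a = 45² - 38² = 2025 - 1444 = 581
b = 2 × 45 × 38 = 3420
c = 45² + 38² = 2025 + 1444 = 3469
Verification: 581² + 3420² = 337561 + 11696400 = 12033961 = 3469² ✓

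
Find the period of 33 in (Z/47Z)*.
46

47 is prime, so ord(33) divides φ(47) = 46.
Divisors of 46: 1, 2, 23, 46.
Repeated squaring: 33^1 ≡ 33, 33^2 ≡ 8, 33^4 ≡ 17, 33^8 ≡ 7, 33^16 ≡ 2, 33^32 ≡ 4 (mod 47).
Test 33^d mod 47 for each divisor d in increasing order:
33^1 ≡ 33
33^2 ≡ 8
33^23 = 33^16·33^4·33^2·33^1 ≡ 46
33^46 = 33^32·33^8·33^4·33^2 ≡ 1  ← first divisor giving 1
The order is 46.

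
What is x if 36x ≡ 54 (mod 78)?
x ≡ 8 (mod 13)

gcd(36, 78) = 6, which divides 54, so solutions exist.
Divide through by 6: 6x ≡ 9 (mod 13).
Find 6^(-1) mod 13 by the extended Euclidean algorithm:
13 = 2 × 6 + 1  ⟹  1 = (1)·13 + (-2)·6
So (-2)·6 ≡ 1 (mod 13), i.e. 6^(-1) ≡ -2 ≡ 11 (mod 13).
x ≡ 11 × 9 = 99 ≡ 8 (mod 13).
Check: 36 × 8 = 288 ≡ 54 (mod 78).
x ≡ 8 (mod 13), giving 6 solutions mod 78.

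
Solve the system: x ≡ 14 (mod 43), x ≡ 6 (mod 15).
186

Using Chinese Remainder Theorem:
M = 43 × 15 = 645
M1 = 15, M2 = 43
y1 = 15^(-1) mod 43 = 23
y2 = 43^(-1) mod 15 = 7
x = (14×15×23 + 6×43×7) mod 645 = 186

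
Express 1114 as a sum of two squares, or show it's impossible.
5² + 33² (a=5, b=33)

Factorization: 1114 = 2 × 557
By Fermat: n is sum of two squares iff every prime p ≡ 3 (mod 4) appears to even power.
All primes ≡ 3 (mod 4) appear to even power.
Search a = 0, 1, 2, … for 1114 - a² a perfect square: first hit at a = 5: 1114 - 25 = 1089 = 33².
1114 = 5² + 33² = 25 + 1089 ✓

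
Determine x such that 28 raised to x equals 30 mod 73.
15

Baby-step giant-step with step n = ⌈√73⌉ = 9.
Baby steps 28^j mod 73 (j:value) for j=0..8: 0:1, 1:28, 2:54, 3:52, 4:69, 5:34, 6:3, 7:11, 8:16.
Giant-step multiplier: 28^(-9) ≡ 28^(72-9) = 28^63 ≡ 22 (mod 73).
Giant steps γ_i = 30·22^i mod 73: γ_0=30, γ_1=3 (in table at j=6).
x = i·n + j = 1·9 + 6 = 15.
Check: 28^15 ≡ 30 (mod 73).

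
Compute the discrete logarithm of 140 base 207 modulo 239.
131

Baby-step giant-step with step n = ⌈√239⌉ = 16.
Baby steps 207^j mod 239 (j:value) for j=0..15: 0:1, 1:207, 2:68, 3:214, 4:83, 5:212, 6:147, 7:76, 8:197, 9:149, 10:12, 11:94, 12:99, 13:178, 14:40, 15:154.
Giant-step multiplier: 207^(-16) ≡ 207^(238-16) = 207^222 ≡ 218 (mod 239).
Giant steps γ_i = 140·218^i mod 239: γ_0=140, γ_1=167, γ_2=78, γ_3=35, γ_4=221, γ_5=139, γ_6=188, γ_7=115, γ_8=214 (in table at j=3).
x = i·n + j = 8·16 + 3 = 131.
Check: 207^131 ≡ 140 (mod 239).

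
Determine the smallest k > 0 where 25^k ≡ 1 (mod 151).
75

151 is prime, so ord(25) divides φ(151) = 150.
Divisors of 150: 1, 2, 3, 5, 6, 10, 15, 25, 30, 50, 75, 150.
Repeated squaring: 25^1 ≡ 25, 25^2 ≡ 21, 25^4 ≡ 139, 25^8 ≡ 144, 25^16 ≡ 49, 25^32 ≡ 136, 25^64 ≡ 74, 25^128 ≡ 40 (mod 151).
Test 25^d mod 151 for each divisor d in increasing order:
25^1 ≡ 25
25^2 ≡ 21
25^3 = 25^2·25^1 ≡ 72
25^5 = 25^4·25^1 ≡ 2
25^6 = 25^4·25^2 ≡ 50
25^10 = 25^8·25^2 ≡ 4
25^15 = 25^8·25^4·25^2·25^1 ≡ 8
25^25 = 25^16·25^8·25^1 ≡ 32
25^30 = 25^16·25^8·25^4·25^2 ≡ 64
25^50 = 25^32·25^16·25^2 ≡ 118
25^75 = 25^64·25^8·25^2·25^1 ≡ 1  ← first divisor giving 1
The order is 75.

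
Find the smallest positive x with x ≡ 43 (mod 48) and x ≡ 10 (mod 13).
283

Using Chinese Remainder Theorem:
M = 48 × 13 = 624
M1 = 13, M2 = 48
y1 = 13^(-1) mod 48 = 37
y2 = 48^(-1) mod 13 = 3
x = (43×13×37 + 10×48×3) mod 624 = 283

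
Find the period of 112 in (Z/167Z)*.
83

167 is prime, so ord(112) divides φ(167) = 166.
Divisors of 166: 1, 2, 83, 166.
Repeated squaring: 112^1 ≡ 112, 112^2 ≡ 19, 112^4 ≡ 27, 112^8 ≡ 61, 112^16 ≡ 47, 112^32 ≡ 38, 112^64 ≡ 108, 112^128 ≡ 141 (mod 167).
Test 112^d mod 167 for each divisor d in increasing order:
112^1 ≡ 112
112^2 ≡ 19
112^83 = 112^64·112^16·112^2·112^1 ≡ 1  ← first divisor giving 1
The order is 83.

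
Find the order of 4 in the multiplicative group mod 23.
11

23 is prime, so ord(4) divides φ(23) = 22.
Divisors of 22: 1, 2, 11, 22.
Repeated squaring: 4^1 ≡ 4, 4^2 ≡ 16, 4^4 ≡ 3, 4^8 ≡ 9, 4^16 ≡ 12 (mod 23).
Test 4^d mod 23 for each divisor d in increasing order:
4^1 ≡ 4
4^2 ≡ 16
4^11 = 4^8·4^2·4^1 ≡ 1  ← first divisor giving 1
The order is 11.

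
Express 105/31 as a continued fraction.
[3; 2, 1, 1, 2, 2]

Euclidean algorithm steps:
105 = 3 × 31 + 12
31 = 2 × 12 + 7
12 = 1 × 7 + 5
7 = 1 × 5 + 2
5 = 2 × 2 + 1
2 = 2 × 1 + 0
Continued fraction: [3; 2, 1, 1, 2, 2]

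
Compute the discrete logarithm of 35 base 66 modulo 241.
7

Baby-step giant-step with step n = ⌈√241⌉ = 16.
Baby steps 66^j mod 241 (j:value) for j=0..15: 0:1, 1:66, 2:18, 3:224, 4:83, 5:176, 6:48, 7:35, 8:141, 9:148, 10:128, 11:13, 12:135, 13:234, 14:20, 15:115.
h = 35 is already in the table at j=7, so x = 7.
Check: 66^7 ≡ 35 (mod 241).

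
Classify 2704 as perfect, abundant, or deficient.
abundant

Proper divisors of 2704: sum = 1 + 2 + 4 + 8 + 13 + 16 + 26 + 52 + 104 + 169 + 208 + 338 + 676 + 1352 = 2969
Since 2969 > 2704, 2704 is abundant.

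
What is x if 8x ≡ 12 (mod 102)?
x ≡ 27 (mod 51)

gcd(8, 102) = 2, which divides 12, so solutions exist.
Divide through by 2: 4x ≡ 6 (mod 51).
Find 4^(-1) mod 51 by the extended Euclidean algorithm:
51 = 12 × 4 + 3  ⟹  3 = (1)·51 + (-12)·4
4 = 1 × 3 + 1  ⟹  1 = (-1)·51 + (13)·4
So (13)·4 ≡ 1 (mod 51), i.e. 4^(-1) ≡ 13 (mod 51).
x ≡ 13 × 6 = 78 ≡ 27 (mod 51).
Check: 8 × 27 = 216 ≡ 12 (mod 102).
x ≡ 27 (mod 51), giving 2 solutions mod 102.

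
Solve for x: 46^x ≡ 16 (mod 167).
74

Baby-step giant-step with step n = ⌈√167⌉ = 13.
Baby steps 46^j mod 167 (j:value) for j=0..12: 0:1, 1:46, 2:112, 3:142, 4:19, 5:39, 6:124, 7:26, 8:27, 9:73, 10:18, 11:160, 12:12.
Giant-step multiplier: 46^(-13) ≡ 46^(166-13) = 46^153 ≡ 131 (mod 167).
Giant steps γ_i = 16·131^i mod 167: γ_0=16, γ_1=92, γ_2=28, γ_3=161, γ_4=49, γ_5=73 (in table at j=9).
x = i·n + j = 5·13 + 9 = 74.
Check: 46^74 ≡ 16 (mod 167).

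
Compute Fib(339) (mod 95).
21

Matrix identity: Q^n = [[F_(n+1), F_n], [F_n, F_(n-1)]] with Q = [[1,1],[1,0]].
n = 339 = 101010011₂. Square-and-multiply, entries mod 95:
Q^1 = [[1,1],[1,0]]
Q^2 = (Q^1)² = [[2,1],[1,1]]
Q^5 = (Q^2)²·Q = [[8,5],[5,3]]
Q^10 = (Q^5)² = [[89,55],[55,34]]
Q^21 = (Q^10)²·Q = [[41,21],[21,20]]
Q^42 = (Q^21)² = [[32,46],[46,81]]
Q^84 = (Q^42)² = [[5,68],[68,32]]
Q^169 = (Q^84)²·Q = [[40,89],[89,46]]
Q^339 = (Q^169)²·Q = [[75,21],[21,54]]
F_339 mod 95 = Q^339[0][1] = 21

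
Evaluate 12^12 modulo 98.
92

Repeated squaring. Binary of 12 = 1100.
12^1 ≡ 12 (mod 98); 12^2 ≡ 46 (mod 98); 12^4 ≡ 58 (mod 98); 12^8 ≡ 32 (mod 98)
12^12 = 12^4 × 12^8 ≡ 92 (mod 98)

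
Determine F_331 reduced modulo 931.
887

Matrix identity: Q^n = [[F_(n+1), F_n], [F_n, F_(n-1)]] with Q = [[1,1],[1,0]].
n = 331 = 101001011₂. Square-and-multiply, entries mod 931:
Q^1 = [[1,1],[1,0]]
Q^2 = (Q^1)² = [[2,1],[1,1]]
Q^5 = (Q^2)²·Q = [[8,5],[5,3]]
Q^10 = (Q^5)² = [[89,55],[55,34]]
Q^20 = (Q^10)² = [[705,248],[248,457]]
Q^41 = (Q^20)²·Q = [[426,860],[860,497]]
Q^82 = (Q^41)² = [[317,568],[568,680]]
Q^165 = (Q^82)²·Q = [[687,439],[439,248]]
Q^331 = (Q^165)²·Q = [[781,887],[887,825]]
F_331 mod 931 = Q^331[0][1] = 887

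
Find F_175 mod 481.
130

Matrix identity: Q^n = [[F_(n+1), F_n], [F_n, F_(n-1)]] with Q = [[1,1],[1,0]].
n = 175 = 10101111₂. Square-and-multiply, entries mod 481:
Q^1 = [[1,1],[1,0]]
Q^2 = (Q^1)² = [[2,1],[1,1]]
Q^5 = (Q^2)²·Q = [[8,5],[5,3]]
Q^10 = (Q^5)² = [[89,55],[55,34]]
Q^21 = (Q^10)²·Q = [[395,364],[364,31]]
Q^43 = (Q^21)²·Q = [[103,402],[402,182]]
Q^87 = (Q^43)²·Q = [[107,15],[15,92]]
Q^175 = (Q^87)²·Q = [[229,130],[130,99]]
F_175 mod 481 = Q^175[0][1] = 130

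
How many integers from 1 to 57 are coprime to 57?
36

57 = 3 × 19
φ(n) = n × ∏(1 - 1/p) for each prime p dividing n
φ(57) = 57 × (1 - 1/3) × (1 - 1/19) = 36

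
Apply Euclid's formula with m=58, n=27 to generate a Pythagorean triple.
(2635, 3132, 4093)

Euclid's formula: a = m² - n², b = 2mn, c = m² + n²
m = 58, n = 27
a = 58² - 27² = 3364 - 729 = 2635
b = 2 × 58 × 27 = 3132
c = 58² + 27² = 3364 + 729 = 4093
Verification: 2635² + 3132² = 6943225 + 9809424 = 16752649 = 4093² ✓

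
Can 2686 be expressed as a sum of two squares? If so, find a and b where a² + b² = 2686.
Not possible

Factorization: 2686 = 2 × 17 × 79
By Fermat: n is sum of two squares iff every prime p ≡ 3 (mod 4) appears to even power.
Prime(s) ≡ 3 (mod 4) with odd exponent: [(79, 1)]
Therefore 2686 cannot be expressed as a² + b².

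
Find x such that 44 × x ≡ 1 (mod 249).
17

gcd(44, 249) = 1, so the inverse exists.
Extended Euclidean algorithm on (249, 44):
249 = 5 × 44 + 29  ⟹  29 = (1)·249 + (-5)·44
44 = 1 × 29 + 15  ⟹  15 = (-1)·249 + (6)·44
29 = 1 × 15 + 14  ⟹  14 = (2)·249 + (-11)·44
15 = 1 × 14 + 1  ⟹  1 = (-3)·249 + (17)·44
So (17)·44 ≡ 1 (mod 249), i.e. 44^(-1) ≡ 17 (mod 249).
Check: 44 × 17 = 748 ≡ 1 (mod 249)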